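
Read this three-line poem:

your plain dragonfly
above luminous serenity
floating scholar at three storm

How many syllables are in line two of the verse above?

Line two: "above luminous serenity": 2+3+4 = 9

9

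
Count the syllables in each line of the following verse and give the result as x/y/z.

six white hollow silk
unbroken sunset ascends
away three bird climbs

Line 1: six (1), white (1), hollow (2), silk (1) → 5
Line 2: unbroken (3), sunset (2), ascends (2) → 7
Line 3: away (2), three (1), bird (1), climbs (1) → 5

5/7/5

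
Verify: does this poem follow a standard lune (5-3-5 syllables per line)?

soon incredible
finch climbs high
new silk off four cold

Line 1: "soon incredible": 1+4 = 5 ✓
Line 2: "finch climbs high": 1+1+1 = 3 ✓
Line 3: "new silk off four cold": 1+1+1+1+1 = 5 ✓

Yes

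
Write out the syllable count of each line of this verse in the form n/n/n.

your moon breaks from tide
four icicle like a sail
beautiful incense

5/7/5

Line 1: "your moon breaks from tide": 1+1+1+1+1 = 5
Line 2: "four icicle like a sail": 1+3+1+1+1 = 7
Line 3: "beautiful incense": 3+2 = 5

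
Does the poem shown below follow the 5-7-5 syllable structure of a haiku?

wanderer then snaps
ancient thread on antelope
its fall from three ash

Yes

Line 1: "wanderer then snaps": 3+1+1 = 5 ✓
Line 2: "ancient thread on antelope": 2+1+1+3 = 7 ✓
Line 3: "its fall from three ash": 1+1+1+1+1 = 5 ✓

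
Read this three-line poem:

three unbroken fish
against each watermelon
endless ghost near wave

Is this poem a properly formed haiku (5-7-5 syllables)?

Line 1: three (1), unbroken (3), fish (1) → 5 ✓
Line 2: against (2), each (1), watermelon (4) → 7 ✓
Line 3: endless (2), ghost (1), near (1), wave (1) → 5 ✓

Yes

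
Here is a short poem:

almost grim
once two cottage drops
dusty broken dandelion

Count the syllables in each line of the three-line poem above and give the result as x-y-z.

3-5-8

Line 1: "almost grim": 2+1 = 3
Line 2: "once two cottage drops": 1+1+2+1 = 5
Line 3: "dusty broken dandelion": 2+2+4 = 8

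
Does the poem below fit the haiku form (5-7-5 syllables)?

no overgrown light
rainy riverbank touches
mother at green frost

Yes

Line 1: no (1), overgrown (3), light (1) → 5 ✓
Line 2: rainy (2), riverbank (3), touches (2) → 7 ✓
Line 3: mother (2), at (1), green (1), frost (1) → 5 ✓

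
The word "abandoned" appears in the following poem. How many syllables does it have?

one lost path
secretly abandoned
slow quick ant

3

"abandoned" has 3 syllables.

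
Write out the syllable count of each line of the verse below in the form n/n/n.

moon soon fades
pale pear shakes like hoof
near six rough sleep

Line 1: "moon soon fades": 1+1+1 = 3
Line 2: "pale pear shakes like hoof": 1+1+1+1+1 = 5
Line 3: "near six rough sleep": 1+1+1+1 = 4

3/5/4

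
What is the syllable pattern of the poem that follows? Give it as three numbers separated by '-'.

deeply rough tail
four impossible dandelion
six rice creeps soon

Line 1: deeply(2) + rough(1) + tail(1) = 4
Line 2: four(1) + impossible(4) + dandelion(4) = 9
Line 3: six(1) + rice(1) + creeps(1) + soon(1) = 4

4-9-4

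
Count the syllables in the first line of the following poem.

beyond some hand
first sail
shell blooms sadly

4

The first line: "beyond some hand": 2+1+1 = 4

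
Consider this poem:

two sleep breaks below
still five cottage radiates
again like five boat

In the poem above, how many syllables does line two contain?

Line two: still (1), five (1), cottage (2), radiates (3) → 7

7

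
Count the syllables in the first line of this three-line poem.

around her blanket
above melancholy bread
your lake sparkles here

5

The first line: around (2), her (1), blanket (2) → 5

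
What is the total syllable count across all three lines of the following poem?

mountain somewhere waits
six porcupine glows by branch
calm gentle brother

17

Line 1: "mountain somewhere waits": 2+2+1 = 5
Line 2: "six porcupine glows by branch": 1+3+1+1+1 = 7
Line 3: "calm gentle brother": 1+2+2 = 5
Total: 5 + 7 + 5 = 17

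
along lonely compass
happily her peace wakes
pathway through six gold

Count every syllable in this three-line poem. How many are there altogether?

17

Line 1: along(2) + lonely(2) + compass(2) = 6
Line 2: happily(3) + her(1) + peace(1) + wakes(1) = 6
Line 3: pathway(2) + through(1) + six(1) + gold(1) = 5
Total: 6 + 6 + 5 = 17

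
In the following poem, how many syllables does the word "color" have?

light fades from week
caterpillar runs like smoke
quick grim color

2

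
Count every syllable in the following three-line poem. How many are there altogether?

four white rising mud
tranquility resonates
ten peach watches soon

17

Line 1: "four white rising mud": 1+1+2+1 = 5
Line 2: "tranquility resonates": 4+3 = 7
Line 3: "ten peach watches soon": 1+1+2+1 = 5
Total: 5 + 7 + 5 = 17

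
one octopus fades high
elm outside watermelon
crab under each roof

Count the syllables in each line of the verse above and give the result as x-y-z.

Line 1: one (1), octopus (3), fades (1), high (1) → 6
Line 2: elm (1), outside (2), watermelon (4) → 7
Line 3: crab (1), under (2), each (1), roof (1) → 5

6-7-5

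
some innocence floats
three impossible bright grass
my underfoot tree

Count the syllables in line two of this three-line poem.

7

Line two: "three impossible bright grass": 1+4+1+1 = 7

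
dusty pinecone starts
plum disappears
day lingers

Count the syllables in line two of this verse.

Line two: plum(1) + disappears(3) = 4

4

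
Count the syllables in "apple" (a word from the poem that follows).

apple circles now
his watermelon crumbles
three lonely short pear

2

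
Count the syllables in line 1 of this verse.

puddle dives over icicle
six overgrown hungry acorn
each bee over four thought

Line 1: puddle(2) + dives(1) + over(2) + icicle(3) = 8

8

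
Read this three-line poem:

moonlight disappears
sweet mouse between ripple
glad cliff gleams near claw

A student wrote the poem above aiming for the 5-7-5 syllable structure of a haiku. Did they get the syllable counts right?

No

Line 1: moonlight(2) + disappears(3) = 5 ✓
Line 2: sweet(1) + mouse(1) + between(2) + ripple(2) = 6 (expected 7)
Line 3: glad(1) + cliff(1) + gleams(1) + near(1) + claw(1) = 5 ✓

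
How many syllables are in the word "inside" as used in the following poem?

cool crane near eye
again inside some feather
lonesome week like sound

2

"inside" has 2 syllables.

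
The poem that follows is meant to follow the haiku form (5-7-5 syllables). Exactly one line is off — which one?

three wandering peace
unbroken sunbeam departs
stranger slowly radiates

Line 1: three (1), wandering (3), peace (1) → 5 ✓
Line 2: unbroken (3), sunbeam (2), departs (2) → 7 ✓
Line 3: stranger (2), slowly (2), radiates (3) → 7 (expected 5)

The third line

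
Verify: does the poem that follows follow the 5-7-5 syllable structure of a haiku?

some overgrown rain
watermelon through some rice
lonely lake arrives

Yes

Line 1: some (1), overgrown (3), rain (1) → 5 ✓
Line 2: watermelon (4), through (1), some (1), rice (1) → 7 ✓
Line 3: lonely (2), lake (1), arrives (2) → 5 ✓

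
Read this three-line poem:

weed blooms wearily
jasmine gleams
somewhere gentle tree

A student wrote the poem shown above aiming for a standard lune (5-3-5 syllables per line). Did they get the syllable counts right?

Line 1: "weed blooms wearily": 1+1+3 = 5 ✓
Line 2: "jasmine gleams": 2+1 = 3 ✓
Line 3: "somewhere gentle tree": 2+2+1 = 5 ✓

Yes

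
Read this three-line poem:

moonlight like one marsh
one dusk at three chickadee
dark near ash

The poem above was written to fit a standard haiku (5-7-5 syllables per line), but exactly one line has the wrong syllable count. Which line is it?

Line 1: "moonlight like one marsh": 2+1+1+1 = 5 ✓
Line 2: "one dusk at three chickadee": 1+1+1+1+3 = 7 ✓
Line 3: "dark near ash": 1+1+1 = 3 (expected 5)

Line 3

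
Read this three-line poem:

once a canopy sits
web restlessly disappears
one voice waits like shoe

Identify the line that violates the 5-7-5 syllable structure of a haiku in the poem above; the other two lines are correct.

The first line

Line 1: once (1), a (1), canopy (3), sits (1) → 6 (expected 5)
Line 2: web (1), restlessly (3), disappears (3) → 7 ✓
Line 3: one (1), voice (1), waits (1), like (1), shoe (1) → 5 ✓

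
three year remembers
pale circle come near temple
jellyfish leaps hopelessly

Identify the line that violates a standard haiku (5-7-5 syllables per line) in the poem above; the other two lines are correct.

The third line

Line 1: three (1), year (1), remembers (3) → 5 ✓
Line 2: pale (1), circle (2), come (1), near (1), temple (2) → 7 ✓
Line 3: jellyfish (3), leaps (1), hopelessly (3) → 7 (expected 5)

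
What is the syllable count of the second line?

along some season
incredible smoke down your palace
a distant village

The second line: incredible (4), smoke (1), down (1), your (1), palace (2) → 9

9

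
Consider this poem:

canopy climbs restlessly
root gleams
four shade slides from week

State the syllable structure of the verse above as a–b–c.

Line 1: canopy (3), climbs (1), restlessly (3) → 7
Line 2: root (1), gleams (1) → 2
Line 3: four (1), shade (1), slides (1), from (1), week (1) → 5

7–2–5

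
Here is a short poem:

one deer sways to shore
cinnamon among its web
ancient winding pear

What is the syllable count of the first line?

The first line: "one deer sways to shore": 1+1+1+1+1 = 5

5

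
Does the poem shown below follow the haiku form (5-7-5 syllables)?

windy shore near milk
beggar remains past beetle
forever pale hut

Yes

Line 1: "windy shore near milk": 2+1+1+1 = 5 ✓
Line 2: "beggar remains past beetle": 2+2+1+2 = 7 ✓
Line 3: "forever pale hut": 3+1+1 = 5 ✓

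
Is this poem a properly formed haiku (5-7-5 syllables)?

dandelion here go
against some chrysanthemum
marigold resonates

Line 1: dandelion (4), here (1), go (1) → 6 (expected 5)
Line 2: against (2), some (1), chrysanthemum (4) → 7 ✓
Line 3: marigold (3), resonates (3) → 6 (expected 5)

No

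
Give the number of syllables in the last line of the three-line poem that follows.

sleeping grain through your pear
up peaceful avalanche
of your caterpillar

6

The last line: of(1) + your(1) + caterpillar(4) = 6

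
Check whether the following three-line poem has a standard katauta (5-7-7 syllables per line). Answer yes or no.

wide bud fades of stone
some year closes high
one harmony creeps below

Line 1: wide (1), bud (1), fades (1), of (1), stone (1) → 5 ✓
Line 2: some (1), year (1), closes (2), high (1) → 5 (expected 7)
Line 3: one (1), harmony (3), creeps (1), below (2) → 7 ✓

No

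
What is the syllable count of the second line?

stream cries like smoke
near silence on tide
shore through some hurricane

The second line: near(1) + silence(2) + on(1) + tide(1) = 5

5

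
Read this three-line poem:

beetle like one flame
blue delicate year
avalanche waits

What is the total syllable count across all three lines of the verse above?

14

Line 1: beetle (2), like (1), one (1), flame (1) → 5
Line 2: blue (1), delicate (3), year (1) → 5
Line 3: avalanche (3), waits (1) → 4
Total: 5 + 5 + 4 = 14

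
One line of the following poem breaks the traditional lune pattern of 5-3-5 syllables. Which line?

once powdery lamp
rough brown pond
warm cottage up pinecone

Line 1: "once powdery lamp": 1+3+1 = 5 ✓
Line 2: "rough brown pond": 1+1+1 = 3 ✓
Line 3: "warm cottage up pinecone": 1+2+1+2 = 6 (expected 5)

The third line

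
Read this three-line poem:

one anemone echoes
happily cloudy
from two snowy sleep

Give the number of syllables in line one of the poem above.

7

Line one: one (1), anemone (4), echoes (2) → 7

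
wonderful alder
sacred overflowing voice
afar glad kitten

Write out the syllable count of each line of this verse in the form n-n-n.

Line 1: "wonderful alder": 3+2 = 5
Line 2: "sacred overflowing voice": 2+4+1 = 7
Line 3: "afar glad kitten": 2+1+2 = 5

5-7-5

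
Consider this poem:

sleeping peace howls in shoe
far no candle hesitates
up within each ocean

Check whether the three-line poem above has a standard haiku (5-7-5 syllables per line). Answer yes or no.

Line 1: "sleeping peace howls in shoe": 2+1+1+1+1 = 6 (expected 5)
Line 2: "far no candle hesitates": 1+1+2+3 = 7 ✓
Line 3: "up within each ocean": 1+2+1+2 = 6 (expected 5)

No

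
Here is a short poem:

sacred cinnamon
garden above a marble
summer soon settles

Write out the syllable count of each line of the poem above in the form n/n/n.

5/7/5

Line 1: "sacred cinnamon": 2+3 = 5
Line 2: "garden above a marble": 2+2+1+2 = 7
Line 3: "summer soon settles": 2+1+2 = 5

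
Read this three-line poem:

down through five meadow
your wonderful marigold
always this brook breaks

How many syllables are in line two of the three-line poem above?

7

Line two: your(1) + wonderful(3) + marigold(3) = 7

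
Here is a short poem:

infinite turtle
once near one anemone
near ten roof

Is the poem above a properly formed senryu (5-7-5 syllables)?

Line 1: "infinite turtle": 3+2 = 5 ✓
Line 2: "once near one anemone": 1+1+1+4 = 7 ✓
Line 3: "near ten roof": 1+1+1 = 3 (expected 5)

No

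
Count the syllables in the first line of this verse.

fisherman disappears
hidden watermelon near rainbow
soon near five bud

The first line: fisherman (3), disappears (3) → 6

6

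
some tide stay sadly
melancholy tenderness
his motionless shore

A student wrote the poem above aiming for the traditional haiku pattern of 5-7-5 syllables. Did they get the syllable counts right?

Line 1: some(1) + tide(1) + stay(1) + sadly(2) = 5 ✓
Line 2: melancholy(4) + tenderness(3) = 7 ✓
Line 3: his(1) + motionless(3) + shore(1) = 5 ✓

Yes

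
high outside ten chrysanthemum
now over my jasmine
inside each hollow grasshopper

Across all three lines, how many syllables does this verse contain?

Line 1: "high outside ten chrysanthemum": 1+2+1+4 = 8
Line 2: "now over my jasmine": 1+2+1+2 = 6
Line 3: "inside each hollow grasshopper": 2+1+2+3 = 8
Total: 8 + 6 + 8 = 22

22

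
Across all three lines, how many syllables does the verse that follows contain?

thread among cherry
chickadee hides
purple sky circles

14

Line 1: "thread among cherry": 1+2+2 = 5
Line 2: "chickadee hides": 3+1 = 4
Line 3: "purple sky circles": 2+1+2 = 5
Total: 5 + 4 + 5 = 14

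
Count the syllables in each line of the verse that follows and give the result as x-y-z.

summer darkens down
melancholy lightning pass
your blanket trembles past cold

Line 1: "summer darkens down": 2+2+1 = 5
Line 2: "melancholy lightning pass": 4+2+1 = 7
Line 3: "your blanket trembles past cold": 1+2+2+1+1 = 7

5-7-7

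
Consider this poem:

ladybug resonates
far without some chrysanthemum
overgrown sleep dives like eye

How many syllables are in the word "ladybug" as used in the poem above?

3

"ladybug" has 3 syllables.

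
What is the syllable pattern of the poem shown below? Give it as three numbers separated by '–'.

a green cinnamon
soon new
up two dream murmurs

Line 1: a(1) + green(1) + cinnamon(3) = 5
Line 2: soon(1) + new(1) = 2
Line 3: up(1) + two(1) + dream(1) + murmurs(2) = 5

5–2–5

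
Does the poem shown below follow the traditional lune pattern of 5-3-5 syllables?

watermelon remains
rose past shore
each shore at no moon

No

Line 1: watermelon(4) + remains(2) = 6 (expected 5)
Line 2: rose(1) + past(1) + shore(1) = 3 ✓
Line 3: each(1) + shore(1) + at(1) + no(1) + moon(1) = 5 ✓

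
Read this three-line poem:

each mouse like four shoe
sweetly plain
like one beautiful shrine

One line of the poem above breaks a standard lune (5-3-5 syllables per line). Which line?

Line 3

Line 1: each(1) + mouse(1) + like(1) + four(1) + shoe(1) = 5 ✓
Line 2: sweetly(2) + plain(1) = 3 ✓
Line 3: like(1) + one(1) + beautiful(3) + shrine(1) = 6 (expected 5)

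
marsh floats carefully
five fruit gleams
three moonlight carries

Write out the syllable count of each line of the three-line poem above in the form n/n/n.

Line 1: marsh (1), floats (1), carefully (3) → 5
Line 2: five (1), fruit (1), gleams (1) → 3
Line 3: three (1), moonlight (2), carries (2) → 5

5/3/5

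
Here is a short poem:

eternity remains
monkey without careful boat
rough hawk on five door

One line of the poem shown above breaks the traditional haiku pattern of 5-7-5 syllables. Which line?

The first line

Line 1: eternity (4), remains (2) → 6 (expected 5)
Line 2: monkey (2), without (2), careful (2), boat (1) → 7 ✓
Line 3: rough (1), hawk (1), on (1), five (1), door (1) → 5 ✓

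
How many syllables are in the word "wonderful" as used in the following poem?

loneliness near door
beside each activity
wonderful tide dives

3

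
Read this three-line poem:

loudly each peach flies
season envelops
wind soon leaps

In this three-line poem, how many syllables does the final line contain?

3

The final line: wind(1) + soon(1) + leaps(1) = 3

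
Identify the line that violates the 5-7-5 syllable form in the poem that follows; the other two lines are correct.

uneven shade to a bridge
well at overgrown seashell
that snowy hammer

Line 1: uneven (3), shade (1), to (1), a (1), bridge (1) → 7 (expected 5)
Line 2: well (1), at (1), overgrown (3), seashell (2) → 7 ✓
Line 3: that (1), snowy (2), hammer (2) → 5 ✓

Line 1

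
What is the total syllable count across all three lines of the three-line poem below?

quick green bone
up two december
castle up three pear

13

Line 1: quick (1), green (1), bone (1) → 3
Line 2: up (1), two (1), december (3) → 5
Line 3: castle (2), up (1), three (1), pear (1) → 5
Total: 3 + 5 + 5 = 13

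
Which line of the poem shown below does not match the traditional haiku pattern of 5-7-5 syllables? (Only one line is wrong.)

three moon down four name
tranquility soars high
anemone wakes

Line 1: three(1) + moon(1) + down(1) + four(1) + name(1) = 5 ✓
Line 2: tranquility(4) + soars(1) + high(1) = 6 (expected 7)
Line 3: anemone(4) + wakes(1) = 5 ✓

Line 2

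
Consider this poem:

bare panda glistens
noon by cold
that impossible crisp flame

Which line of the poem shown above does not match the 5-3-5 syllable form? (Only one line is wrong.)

Line 1: "bare panda glistens": 1+2+2 = 5 ✓
Line 2: "noon by cold": 1+1+1 = 3 ✓
Line 3: "that impossible crisp flame": 1+4+1+1 = 7 (expected 5)

The third line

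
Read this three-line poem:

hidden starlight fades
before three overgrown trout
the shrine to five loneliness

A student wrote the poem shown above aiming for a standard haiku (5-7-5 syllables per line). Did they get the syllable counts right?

Line 1: hidden(2) + starlight(2) + fades(1) = 5 ✓
Line 2: before(2) + three(1) + overgrown(3) + trout(1) = 7 ✓
Line 3: the(1) + shrine(1) + to(1) + five(1) + loneliness(3) = 7 (expected 5)

No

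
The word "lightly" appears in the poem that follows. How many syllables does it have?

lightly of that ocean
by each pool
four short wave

"lightly" has 2 syllables.

2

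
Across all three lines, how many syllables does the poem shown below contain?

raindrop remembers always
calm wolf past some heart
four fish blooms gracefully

Line 1: raindrop (2), remembers (3), always (2) → 7
Line 2: calm (1), wolf (1), past (1), some (1), heart (1) → 5
Line 3: four (1), fish (1), blooms (1), gracefully (3) → 6
Total: 7 + 5 + 6 = 18

18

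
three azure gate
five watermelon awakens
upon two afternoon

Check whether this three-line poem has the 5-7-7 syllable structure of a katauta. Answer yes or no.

Line 1: "three azure gate": 1+2+1 = 4 (expected 5)
Line 2: "five watermelon awakens": 1+4+3 = 8 (expected 7)
Line 3: "upon two afternoon": 2+1+3 = 6 (expected 7)

No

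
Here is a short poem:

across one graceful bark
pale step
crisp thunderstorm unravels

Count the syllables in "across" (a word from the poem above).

2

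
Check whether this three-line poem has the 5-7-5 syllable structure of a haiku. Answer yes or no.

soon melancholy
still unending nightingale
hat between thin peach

Yes

Line 1: "soon melancholy": 1+4 = 5 ✓
Line 2: "still unending nightingale": 1+3+3 = 7 ✓
Line 3: "hat between thin peach": 1+2+1+1 = 5 ✓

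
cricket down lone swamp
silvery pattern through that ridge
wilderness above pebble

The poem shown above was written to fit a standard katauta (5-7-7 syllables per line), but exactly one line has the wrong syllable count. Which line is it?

The second line

Line 1: cricket (2), down (1), lone (1), swamp (1) → 5 ✓
Line 2: silvery (3), pattern (2), through (1), that (1), ridge (1) → 8 (expected 7)
Line 3: wilderness (3), above (2), pebble (2) → 7 ✓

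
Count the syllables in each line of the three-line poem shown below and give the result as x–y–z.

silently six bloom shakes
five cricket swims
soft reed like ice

Line 1: "silently six bloom shakes": 3+1+1+1 = 6
Line 2: "five cricket swims": 1+2+1 = 4
Line 3: "soft reed like ice": 1+1+1+1 = 4

6–4–4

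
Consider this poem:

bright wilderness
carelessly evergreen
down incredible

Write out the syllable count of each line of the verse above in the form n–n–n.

Line 1: bright(1) + wilderness(3) = 4
Line 2: carelessly(3) + evergreen(3) = 6
Line 3: down(1) + incredible(4) = 5

4–6–5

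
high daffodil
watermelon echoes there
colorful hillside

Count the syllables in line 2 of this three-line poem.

7

Line 2: "watermelon echoes there": 4+2+1 = 7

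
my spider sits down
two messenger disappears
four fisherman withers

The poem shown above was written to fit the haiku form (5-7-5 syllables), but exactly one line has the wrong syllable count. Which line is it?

Line 1: "my spider sits down": 1+2+1+1 = 5 ✓
Line 2: "two messenger disappears": 1+3+3 = 7 ✓
Line 3: "four fisherman withers": 1+3+2 = 6 (expected 5)

Line 3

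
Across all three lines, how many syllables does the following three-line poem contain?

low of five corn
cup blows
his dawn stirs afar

11

Line 1: low (1), of (1), five (1), corn (1) → 4
Line 2: cup (1), blows (1) → 2
Line 3: his (1), dawn (1), stirs (1), afar (2) → 5
Total: 4 + 2 + 5 = 11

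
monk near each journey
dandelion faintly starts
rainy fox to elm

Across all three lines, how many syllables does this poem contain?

Line 1: "monk near each journey": 1+1+1+2 = 5
Line 2: "dandelion faintly starts": 4+2+1 = 7
Line 3: "rainy fox to elm": 2+1+1+1 = 5
Total: 5 + 7 + 5 = 17

17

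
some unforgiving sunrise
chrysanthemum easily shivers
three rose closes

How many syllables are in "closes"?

2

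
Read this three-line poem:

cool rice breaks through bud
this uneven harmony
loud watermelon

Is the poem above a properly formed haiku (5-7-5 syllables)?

Line 1: "cool rice breaks through bud": 1+1+1+1+1 = 5 ✓
Line 2: "this uneven harmony": 1+3+3 = 7 ✓
Line 3: "loud watermelon": 1+4 = 5 ✓

Yes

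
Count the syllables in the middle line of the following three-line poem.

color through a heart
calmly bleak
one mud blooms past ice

3

The middle line: calmly(2) + bleak(1) = 3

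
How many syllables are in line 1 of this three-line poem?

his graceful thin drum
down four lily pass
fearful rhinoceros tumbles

Line 1: his (1), graceful (2), thin (1), drum (1) → 5

5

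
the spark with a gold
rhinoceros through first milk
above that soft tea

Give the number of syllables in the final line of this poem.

The final line: above(2) + that(1) + soft(1) + tea(1) = 5

5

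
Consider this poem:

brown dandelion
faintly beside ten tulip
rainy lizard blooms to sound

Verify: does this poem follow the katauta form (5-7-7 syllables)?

Yes

Line 1: "brown dandelion": 1+4 = 5 ✓
Line 2: "faintly beside ten tulip": 2+2+1+2 = 7 ✓
Line 3: "rainy lizard blooms to sound": 2+2+1+1+1 = 7 ✓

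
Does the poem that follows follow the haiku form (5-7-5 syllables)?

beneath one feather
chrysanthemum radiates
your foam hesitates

Yes

Line 1: beneath (2), one (1), feather (2) → 5 ✓
Line 2: chrysanthemum (4), radiates (3) → 7 ✓
Line 3: your (1), foam (1), hesitates (3) → 5 ✓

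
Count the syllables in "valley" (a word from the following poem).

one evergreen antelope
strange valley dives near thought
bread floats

2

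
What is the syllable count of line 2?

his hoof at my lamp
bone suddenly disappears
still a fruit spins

7

Line 2: bone(1) + suddenly(3) + disappears(3) = 7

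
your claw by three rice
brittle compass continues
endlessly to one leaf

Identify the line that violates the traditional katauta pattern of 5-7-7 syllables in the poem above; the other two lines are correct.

The third line

Line 1: your(1) + claw(1) + by(1) + three(1) + rice(1) = 5 ✓
Line 2: brittle(2) + compass(2) + continues(3) = 7 ✓
Line 3: endlessly(3) + to(1) + one(1) + leaf(1) = 6 (expected 7)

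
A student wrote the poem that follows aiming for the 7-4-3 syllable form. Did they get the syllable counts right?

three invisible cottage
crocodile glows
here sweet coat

Line 1: "three invisible cottage": 1+4+2 = 7 ✓
Line 2: "crocodile glows": 3+1 = 4 ✓
Line 3: "here sweet coat": 1+1+1 = 3 ✓

Yes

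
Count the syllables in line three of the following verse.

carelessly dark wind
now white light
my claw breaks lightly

Line three: my (1), claw (1), breaks (1), lightly (2) → 5

5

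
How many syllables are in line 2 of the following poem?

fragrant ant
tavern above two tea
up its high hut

Line 2: "tavern above two tea": 2+2+1+1 = 6

6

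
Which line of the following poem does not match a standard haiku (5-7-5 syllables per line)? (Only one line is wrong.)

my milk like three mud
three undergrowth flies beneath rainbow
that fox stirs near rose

The second line

Line 1: "my milk like three mud": 1+1+1+1+1 = 5 ✓
Line 2: "three undergrowth flies beneath rainbow": 1+3+1+2+2 = 9 (expected 7)
Line 3: "that fox stirs near rose": 1+1+1+1+1 = 5 ✓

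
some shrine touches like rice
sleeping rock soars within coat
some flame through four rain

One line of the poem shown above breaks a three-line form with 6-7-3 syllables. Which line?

Line 1: "some shrine touches like rice": 1+1+2+1+1 = 6 ✓
Line 2: "sleeping rock soars within coat": 2+1+1+2+1 = 7 ✓
Line 3: "some flame through four rain": 1+1+1+1+1 = 5 (expected 3)

The third line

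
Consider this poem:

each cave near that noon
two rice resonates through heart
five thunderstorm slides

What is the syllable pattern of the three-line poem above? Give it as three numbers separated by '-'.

Line 1: "each cave near that noon": 1+1+1+1+1 = 5
Line 2: "two rice resonates through heart": 1+1+3+1+1 = 7
Line 3: "five thunderstorm slides": 1+3+1 = 5

5-7-5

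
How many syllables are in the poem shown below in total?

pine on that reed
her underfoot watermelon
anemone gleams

Line 1: pine(1) + on(1) + that(1) + reed(1) = 4
Line 2: her(1) + underfoot(3) + watermelon(4) = 8
Line 3: anemone(4) + gleams(1) = 5
Total: 4 + 8 + 5 = 17

17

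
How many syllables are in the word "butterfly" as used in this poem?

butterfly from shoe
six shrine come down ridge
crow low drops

"butterfly" has 3 syllables.

3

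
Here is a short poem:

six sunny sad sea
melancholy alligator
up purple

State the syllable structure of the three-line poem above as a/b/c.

Line 1: "six sunny sad sea": 1+2+1+1 = 5
Line 2: "melancholy alligator": 4+4 = 8
Line 3: "up purple": 1+2 = 3

5/8/3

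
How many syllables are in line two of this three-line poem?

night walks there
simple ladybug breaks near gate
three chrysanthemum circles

8

Line two: simple(2) + ladybug(3) + breaks(1) + near(1) + gate(1) = 8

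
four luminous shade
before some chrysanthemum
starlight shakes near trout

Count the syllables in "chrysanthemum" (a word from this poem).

4

"chrysanthemum" has 4 syllables.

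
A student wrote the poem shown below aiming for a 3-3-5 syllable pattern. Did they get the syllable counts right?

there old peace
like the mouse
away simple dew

Line 1: there(1) + old(1) + peace(1) = 3 ✓
Line 2: like(1) + the(1) + mouse(1) = 3 ✓
Line 3: away(2) + simple(2) + dew(1) = 5 ✓

Yes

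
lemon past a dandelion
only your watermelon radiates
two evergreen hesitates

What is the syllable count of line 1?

8

Line 1: lemon (2), past (1), a (1), dandelion (4) → 8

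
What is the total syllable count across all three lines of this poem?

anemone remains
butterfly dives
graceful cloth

13

Line 1: anemone(4) + remains(2) = 6
Line 2: butterfly(3) + dives(1) = 4
Line 3: graceful(2) + cloth(1) = 3
Total: 6 + 4 + 3 = 13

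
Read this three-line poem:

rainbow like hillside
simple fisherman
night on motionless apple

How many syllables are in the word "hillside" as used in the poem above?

2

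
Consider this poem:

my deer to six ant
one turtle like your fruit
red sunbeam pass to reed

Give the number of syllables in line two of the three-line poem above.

Line two: "one turtle like your fruit": 1+2+1+1+1 = 6

6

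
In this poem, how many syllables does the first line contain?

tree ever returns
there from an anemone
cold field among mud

5

The first line: tree(1) + ever(2) + returns(2) = 5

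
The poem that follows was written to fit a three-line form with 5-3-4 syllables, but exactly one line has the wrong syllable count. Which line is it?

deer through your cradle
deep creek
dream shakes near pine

The second line

Line 1: deer (1), through (1), your (1), cradle (2) → 5 ✓
Line 2: deep (1), creek (1) → 2 (expected 3)
Line 3: dream (1), shakes (1), near (1), pine (1) → 4 ✓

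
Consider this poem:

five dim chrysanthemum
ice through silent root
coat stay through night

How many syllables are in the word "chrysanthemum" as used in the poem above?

4

"chrysanthemum" has 4 syllables.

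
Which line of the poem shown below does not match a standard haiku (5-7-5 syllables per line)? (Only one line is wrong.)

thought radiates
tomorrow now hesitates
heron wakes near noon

Line 1: "thought radiates": 1+3 = 4 (expected 5)
Line 2: "tomorrow now hesitates": 3+1+3 = 7 ✓
Line 3: "heron wakes near noon": 2+1+1+1 = 5 ✓

Line 1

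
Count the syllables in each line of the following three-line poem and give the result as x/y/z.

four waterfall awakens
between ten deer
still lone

7/4/2

Line 1: four(1) + waterfall(3) + awakens(3) = 7
Line 2: between(2) + ten(1) + deer(1) = 4
Line 3: still(1) + lone(1) = 2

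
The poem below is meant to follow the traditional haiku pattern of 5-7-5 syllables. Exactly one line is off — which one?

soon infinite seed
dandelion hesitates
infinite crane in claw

Line 1: soon (1), infinite (3), seed (1) → 5 ✓
Line 2: dandelion (4), hesitates (3) → 7 ✓
Line 3: infinite (3), crane (1), in (1), claw (1) → 6 (expected 5)

The third line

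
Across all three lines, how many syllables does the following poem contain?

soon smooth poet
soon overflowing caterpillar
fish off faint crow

17

Line 1: "soon smooth poet": 1+1+2 = 4
Line 2: "soon overflowing caterpillar": 1+4+4 = 9
Line 3: "fish off faint crow": 1+1+1+1 = 4
Total: 4 + 9 + 4 = 17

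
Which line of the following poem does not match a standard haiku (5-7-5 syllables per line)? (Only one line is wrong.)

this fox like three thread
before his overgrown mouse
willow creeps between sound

Line 1: this(1) + fox(1) + like(1) + three(1) + thread(1) = 5 ✓
Line 2: before(2) + his(1) + overgrown(3) + mouse(1) = 7 ✓
Line 3: willow(2) + creeps(1) + between(2) + sound(1) = 6 (expected 5)

The third line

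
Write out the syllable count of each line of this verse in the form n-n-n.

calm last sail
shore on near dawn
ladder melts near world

3-4-5

Line 1: "calm last sail": 1+1+1 = 3
Line 2: "shore on near dawn": 1+1+1+1 = 4
Line 3: "ladder melts near world": 2+1+1+1 = 5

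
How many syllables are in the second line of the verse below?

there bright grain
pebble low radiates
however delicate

6

The second line: pebble (2), low (1), radiates (3) → 6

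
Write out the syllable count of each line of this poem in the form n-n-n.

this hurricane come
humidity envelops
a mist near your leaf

Line 1: this (1), hurricane (3), come (1) → 5
Line 2: humidity (4), envelops (3) → 7
Line 3: a (1), mist (1), near (1), your (1), leaf (1) → 5

5-7-5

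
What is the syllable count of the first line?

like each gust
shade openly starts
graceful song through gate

3

The first line: like (1), each (1), gust (1) → 3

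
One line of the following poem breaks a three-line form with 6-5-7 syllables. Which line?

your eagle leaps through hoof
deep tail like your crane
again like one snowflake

Line 1: your (1), eagle (2), leaps (1), through (1), hoof (1) → 6 ✓
Line 2: deep (1), tail (1), like (1), your (1), crane (1) → 5 ✓
Line 3: again (2), like (1), one (1), snowflake (2) → 6 (expected 7)

Line 3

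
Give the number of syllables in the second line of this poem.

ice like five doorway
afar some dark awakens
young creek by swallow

7

The second line: afar(2) + some(1) + dark(1) + awakens(3) = 7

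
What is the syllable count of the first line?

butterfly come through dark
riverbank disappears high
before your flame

The first line: "butterfly come through dark": 3+1+1+1 = 6

6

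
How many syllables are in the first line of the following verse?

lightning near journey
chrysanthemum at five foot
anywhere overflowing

The first line: "lightning near journey": 2+1+2 = 5

5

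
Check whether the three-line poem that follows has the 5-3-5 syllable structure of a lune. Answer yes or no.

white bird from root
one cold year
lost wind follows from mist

No

Line 1: white(1) + bird(1) + from(1) + root(1) = 4 (expected 5)
Line 2: one(1) + cold(1) + year(1) = 3 ✓
Line 3: lost(1) + wind(1) + follows(2) + from(1) + mist(1) = 6 (expected 5)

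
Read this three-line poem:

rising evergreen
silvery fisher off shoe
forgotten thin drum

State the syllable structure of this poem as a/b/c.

Line 1: rising(2) + evergreen(3) = 5
Line 2: silvery(3) + fisher(2) + off(1) + shoe(1) = 7
Line 3: forgotten(3) + thin(1) + drum(1) = 5

5/7/5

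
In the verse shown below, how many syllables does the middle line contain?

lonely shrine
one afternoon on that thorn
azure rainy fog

7

The middle line: one (1), afternoon (3), on (1), that (1), thorn (1) → 7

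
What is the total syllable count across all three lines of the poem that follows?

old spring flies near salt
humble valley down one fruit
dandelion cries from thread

Line 1: old(1) + spring(1) + flies(1) + near(1) + salt(1) = 5
Line 2: humble(2) + valley(2) + down(1) + one(1) + fruit(1) = 7
Line 3: dandelion(4) + cries(1) + from(1) + thread(1) = 7
Total: 5 + 7 + 7 = 19

19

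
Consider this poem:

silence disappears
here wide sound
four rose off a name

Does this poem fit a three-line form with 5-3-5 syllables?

Line 1: "silence disappears": 2+3 = 5 ✓
Line 2: "here wide sound": 1+1+1 = 3 ✓
Line 3: "four rose off a name": 1+1+1+1+1 = 5 ✓

Yes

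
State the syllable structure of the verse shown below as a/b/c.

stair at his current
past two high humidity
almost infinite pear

Line 1: stair (1), at (1), his (1), current (2) → 5
Line 2: past (1), two (1), high (1), humidity (4) → 7
Line 3: almost (2), infinite (3), pear (1) → 6

5/7/6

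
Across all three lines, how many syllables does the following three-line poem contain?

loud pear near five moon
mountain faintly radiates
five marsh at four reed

Line 1: "loud pear near five moon": 1+1+1+1+1 = 5
Line 2: "mountain faintly radiates": 2+2+3 = 7
Line 3: "five marsh at four reed": 1+1+1+1+1 = 5
Total: 5 + 7 + 5 = 17

17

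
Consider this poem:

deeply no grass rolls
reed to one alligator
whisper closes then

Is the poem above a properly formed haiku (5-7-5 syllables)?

Line 1: deeply (2), no (1), grass (1), rolls (1) → 5 ✓
Line 2: reed (1), to (1), one (1), alligator (4) → 7 ✓
Line 3: whisper (2), closes (2), then (1) → 5 ✓

Yes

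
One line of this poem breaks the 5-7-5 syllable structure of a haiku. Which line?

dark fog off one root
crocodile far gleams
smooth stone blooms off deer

The second line

Line 1: dark(1) + fog(1) + off(1) + one(1) + root(1) = 5 ✓
Line 2: crocodile(3) + far(1) + gleams(1) = 5 (expected 7)
Line 3: smooth(1) + stone(1) + blooms(1) + off(1) + deer(1) = 5 ✓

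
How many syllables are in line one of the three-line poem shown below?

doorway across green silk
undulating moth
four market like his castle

Line one: "doorway across green silk": 2+2+1+1 = 6

6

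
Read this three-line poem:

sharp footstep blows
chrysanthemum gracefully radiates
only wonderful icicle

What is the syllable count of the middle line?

10

The middle line: chrysanthemum (4), gracefully (3), radiates (3) → 10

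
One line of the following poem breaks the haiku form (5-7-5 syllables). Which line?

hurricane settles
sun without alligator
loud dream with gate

Line 1: hurricane (3), settles (2) → 5 ✓
Line 2: sun (1), without (2), alligator (4) → 7 ✓
Line 3: loud (1), dream (1), with (1), gate (1) → 4 (expected 5)

Line 3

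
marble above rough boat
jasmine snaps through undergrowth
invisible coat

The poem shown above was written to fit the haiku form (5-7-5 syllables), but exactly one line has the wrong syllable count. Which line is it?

The first line

Line 1: "marble above rough boat": 2+2+1+1 = 6 (expected 5)
Line 2: "jasmine snaps through undergrowth": 2+1+1+3 = 7 ✓
Line 3: "invisible coat": 4+1 = 5 ✓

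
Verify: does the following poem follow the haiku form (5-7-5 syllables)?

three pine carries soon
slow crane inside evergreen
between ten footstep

Line 1: three (1), pine (1), carries (2), soon (1) → 5 ✓
Line 2: slow (1), crane (1), inside (2), evergreen (3) → 7 ✓
Line 3: between (2), ten (1), footstep (2) → 5 ✓

Yes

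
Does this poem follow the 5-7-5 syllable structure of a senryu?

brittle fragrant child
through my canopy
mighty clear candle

No

Line 1: brittle (2), fragrant (2), child (1) → 5 ✓
Line 2: through (1), my (1), canopy (3) → 5 (expected 7)
Line 3: mighty (2), clear (1), candle (2) → 5 ✓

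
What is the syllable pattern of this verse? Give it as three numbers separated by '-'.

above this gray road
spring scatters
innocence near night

Line 1: above (2), this (1), gray (1), road (1) → 5
Line 2: spring (1), scatters (2) → 3
Line 3: innocence (3), near (1), night (1) → 5

5-3-5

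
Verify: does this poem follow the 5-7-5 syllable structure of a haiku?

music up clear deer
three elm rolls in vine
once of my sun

No

Line 1: music(2) + up(1) + clear(1) + deer(1) = 5 ✓
Line 2: three(1) + elm(1) + rolls(1) + in(1) + vine(1) = 5 (expected 7)
Line 3: once(1) + of(1) + my(1) + sun(1) = 4 (expected 5)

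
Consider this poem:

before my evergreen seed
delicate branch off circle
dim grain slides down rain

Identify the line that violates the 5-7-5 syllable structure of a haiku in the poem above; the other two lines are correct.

Line 1: before(2) + my(1) + evergreen(3) + seed(1) = 7 (expected 5)
Line 2: delicate(3) + branch(1) + off(1) + circle(2) = 7 ✓
Line 3: dim(1) + grain(1) + slides(1) + down(1) + rain(1) = 5 ✓

Line 1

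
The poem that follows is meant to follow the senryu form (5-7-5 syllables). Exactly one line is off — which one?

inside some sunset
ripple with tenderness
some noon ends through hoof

Line 1: "inside some sunset": 2+1+2 = 5 ✓
Line 2: "ripple with tenderness": 2+1+3 = 6 (expected 7)
Line 3: "some noon ends through hoof": 1+1+1+1+1 = 5 ✓

Line 2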